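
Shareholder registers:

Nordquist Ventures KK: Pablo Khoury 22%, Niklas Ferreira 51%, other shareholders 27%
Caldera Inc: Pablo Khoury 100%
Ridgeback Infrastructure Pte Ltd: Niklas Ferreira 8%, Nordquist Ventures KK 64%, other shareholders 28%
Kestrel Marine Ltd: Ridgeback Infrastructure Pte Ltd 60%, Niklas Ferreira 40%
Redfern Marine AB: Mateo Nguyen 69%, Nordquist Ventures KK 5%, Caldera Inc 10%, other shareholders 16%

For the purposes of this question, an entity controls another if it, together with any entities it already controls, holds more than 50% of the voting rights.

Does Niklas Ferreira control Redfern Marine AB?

Niklas holds 51% of Nordquist, so Niklas controls Nordquist.
Niklas and Nordquist together hold 8% + 64% = 72% of Ridgeback, so Niklas controls Ridgeback.
Ridgeback and Niklas together hold 60% + 40% = 100% of Kestrel, so Niklas controls Kestrel.
In Redfern, Niklas's side holds only 5%, not > 50%.
So Niklas does not control Redfern.

No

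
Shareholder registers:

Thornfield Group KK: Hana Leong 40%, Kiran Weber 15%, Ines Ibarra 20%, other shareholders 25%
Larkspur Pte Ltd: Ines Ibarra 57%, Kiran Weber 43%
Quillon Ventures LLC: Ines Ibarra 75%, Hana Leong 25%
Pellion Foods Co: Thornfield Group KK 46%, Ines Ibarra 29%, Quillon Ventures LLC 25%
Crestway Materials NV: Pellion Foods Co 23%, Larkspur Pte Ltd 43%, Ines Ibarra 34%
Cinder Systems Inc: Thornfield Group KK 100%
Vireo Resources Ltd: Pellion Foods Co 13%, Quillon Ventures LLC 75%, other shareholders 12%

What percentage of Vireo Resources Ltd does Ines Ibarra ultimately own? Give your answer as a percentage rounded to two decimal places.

Ines reaches Vireo along 4 paths.
Via Thornfield → Pellion: 20% × 46% × 13% = 1.196%.
Via Pellion: 29% × 13% = 3.77%.
Via Quillon → Pellion: 75% × 25% × 13% = 2.4375%.
Via Quillon: 75% × 75% = 56.25%.
Total: 1.196% + 3.77% + 2.4375% + 56.25% = 63.6535%.
Rounded: 63.65%.

63.65%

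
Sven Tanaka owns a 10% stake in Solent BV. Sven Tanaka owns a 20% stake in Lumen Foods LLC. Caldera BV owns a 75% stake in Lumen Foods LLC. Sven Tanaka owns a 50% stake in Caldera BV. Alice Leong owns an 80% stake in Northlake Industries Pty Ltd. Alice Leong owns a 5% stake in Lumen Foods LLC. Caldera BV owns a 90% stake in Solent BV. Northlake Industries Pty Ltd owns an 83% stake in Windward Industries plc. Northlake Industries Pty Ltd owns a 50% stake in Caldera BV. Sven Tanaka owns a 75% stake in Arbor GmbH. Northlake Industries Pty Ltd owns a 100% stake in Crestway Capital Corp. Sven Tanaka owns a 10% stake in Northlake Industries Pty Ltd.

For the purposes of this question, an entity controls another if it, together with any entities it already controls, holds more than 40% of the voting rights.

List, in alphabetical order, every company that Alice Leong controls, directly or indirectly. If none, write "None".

Alice holds 80% of Northlake, so Alice controls Northlake.
Northlake holds 83% of Windward, so Alice controls Windward.
Northlake holds 50% of Caldera, so Alice controls Caldera.
Caldera and Alice together hold 75% + 5% = 80% of Lumen, so Alice controls Lumen.
Northlake holds 100% of Crestway, so Alice controls Crestway.
Caldera holds 90% of Solent, so Alice controls Solent.
No other company's threshold is met.

Caldera BV, Crestway Capital Corp, Lumen Foods LLC, Northlake Industries Pty Ltd, Solent BV, Windward Industries plc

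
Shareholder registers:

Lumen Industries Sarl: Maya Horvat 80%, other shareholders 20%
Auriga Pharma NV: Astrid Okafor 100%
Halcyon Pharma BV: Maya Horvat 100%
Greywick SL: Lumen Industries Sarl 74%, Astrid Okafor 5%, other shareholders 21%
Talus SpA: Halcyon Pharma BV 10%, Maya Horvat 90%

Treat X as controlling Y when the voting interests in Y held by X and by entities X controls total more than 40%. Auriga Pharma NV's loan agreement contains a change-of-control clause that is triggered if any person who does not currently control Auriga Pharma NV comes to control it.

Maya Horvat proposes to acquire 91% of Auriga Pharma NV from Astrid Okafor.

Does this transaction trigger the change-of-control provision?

Yes

The purchase adds only to Maya's holdings (Astrid's stake shrinks), so Maya is the only person who could newly come to control Auriga.
Maya holds 80% of Lumen, so Maya controls Lumen.
Maya holds 100% of Halcyon, so Maya controls Halcyon.
Lumen holds 74% of Greywick, so Maya controls Greywick.
Halcyon and Maya together hold 10% + 90% = 100% of Talus, so Maya controls Talus.
Neither Maya nor any entity Maya controls holds any voting interest in Auriga.
So before the transaction, Maya does not control Auriga.
After the purchase, Maya holds 91% of Auriga directly, and Astrid's stake falls to 9%.
Maya holds 91% of Auriga, so Maya controls Auriga.
Maya did not control Auriga before and does after, so the clause is triggered.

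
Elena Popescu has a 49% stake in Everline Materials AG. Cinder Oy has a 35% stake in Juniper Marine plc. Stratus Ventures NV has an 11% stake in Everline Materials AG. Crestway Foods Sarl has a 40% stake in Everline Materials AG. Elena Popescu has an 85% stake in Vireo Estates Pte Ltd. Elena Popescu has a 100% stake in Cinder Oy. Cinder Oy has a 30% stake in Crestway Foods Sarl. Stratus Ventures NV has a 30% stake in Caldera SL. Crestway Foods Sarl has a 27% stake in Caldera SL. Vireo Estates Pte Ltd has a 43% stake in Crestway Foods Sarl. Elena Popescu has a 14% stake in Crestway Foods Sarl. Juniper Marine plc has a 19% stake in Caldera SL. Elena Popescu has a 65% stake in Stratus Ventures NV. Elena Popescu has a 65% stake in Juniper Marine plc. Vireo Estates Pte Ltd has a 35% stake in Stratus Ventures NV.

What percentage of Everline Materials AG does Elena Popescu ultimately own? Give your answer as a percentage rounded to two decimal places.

Elena reaches Everline along 6 paths.
Direct stake: 49% = 49%.
Via Vireo → Stratus: 85% × 35% × 11% = 3.2725%.
Via Stratus: 65% × 11% = 7.15%.
Via Cinder → Crestway: 100% × 30% × 40% = 12%.
Via Vireo → Crestway: 85% × 43% × 40% = 14.62%.
Via Crestway: 14% × 40% = 5.6%.
Total: 49% + 3.2725% + 7.15% + 12% + 14.62% + 5.6% = 91.6425%.
Rounded: 91.64%.

91.64%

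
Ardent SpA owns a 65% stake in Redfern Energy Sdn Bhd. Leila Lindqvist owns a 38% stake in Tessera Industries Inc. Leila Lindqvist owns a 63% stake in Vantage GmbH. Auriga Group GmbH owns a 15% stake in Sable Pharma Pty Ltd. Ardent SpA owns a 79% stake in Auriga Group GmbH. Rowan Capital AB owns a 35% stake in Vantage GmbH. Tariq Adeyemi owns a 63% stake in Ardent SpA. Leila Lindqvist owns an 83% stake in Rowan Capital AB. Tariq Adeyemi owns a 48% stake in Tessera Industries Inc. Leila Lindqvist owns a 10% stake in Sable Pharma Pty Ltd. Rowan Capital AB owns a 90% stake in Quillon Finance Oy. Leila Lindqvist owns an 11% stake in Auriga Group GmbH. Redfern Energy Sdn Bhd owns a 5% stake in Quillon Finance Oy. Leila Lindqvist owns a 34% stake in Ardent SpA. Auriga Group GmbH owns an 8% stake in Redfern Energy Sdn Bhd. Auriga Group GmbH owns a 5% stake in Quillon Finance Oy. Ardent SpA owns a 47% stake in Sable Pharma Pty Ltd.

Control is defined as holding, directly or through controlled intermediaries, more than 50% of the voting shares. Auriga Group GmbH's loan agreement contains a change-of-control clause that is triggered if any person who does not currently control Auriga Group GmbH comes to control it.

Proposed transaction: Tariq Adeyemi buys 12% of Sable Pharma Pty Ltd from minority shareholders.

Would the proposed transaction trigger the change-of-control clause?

No

The purchase changes only Tariq's holdings, so Tariq is the only person who could newly come to control Auriga.
Tariq holds 63% of Ardent, so Tariq controls Ardent.
Ardent holds 79% of Auriga, so Tariq controls Auriga.
So Tariq already controls Auriga before the transaction.
After the purchase, Tariq holds 12% of Sable directly.
Tariq controlled Auriga already, so this is not a new person acquiring control; every other person's position is unchanged or reduced.
No new person acquires control, so the clause is not triggered.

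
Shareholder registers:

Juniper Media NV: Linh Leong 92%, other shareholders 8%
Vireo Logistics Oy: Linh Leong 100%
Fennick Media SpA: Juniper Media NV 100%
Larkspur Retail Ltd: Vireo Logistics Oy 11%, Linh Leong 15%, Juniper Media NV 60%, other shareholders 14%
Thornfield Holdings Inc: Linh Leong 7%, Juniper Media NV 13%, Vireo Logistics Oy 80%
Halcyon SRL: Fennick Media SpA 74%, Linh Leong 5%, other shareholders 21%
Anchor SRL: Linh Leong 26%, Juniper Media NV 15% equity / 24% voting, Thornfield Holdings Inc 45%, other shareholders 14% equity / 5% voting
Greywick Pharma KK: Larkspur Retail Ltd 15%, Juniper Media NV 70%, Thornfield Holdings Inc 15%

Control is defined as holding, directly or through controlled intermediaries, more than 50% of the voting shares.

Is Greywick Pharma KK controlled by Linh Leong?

Yes

Linh holds 92% of Juniper, so Linh controls Juniper.
Linh holds 100% of Vireo, so Linh controls Vireo.
Vireo and Linh and Juniper together hold 11% + 15% + 60% = 86% of Larkspur, so Linh controls Larkspur.
Linh and Juniper and Vireo together hold 7% + 13% + 80% = 100% of Thornfield, so Linh controls Thornfield.
Larkspur and Juniper and Thornfield together hold 15% + 70% + 15% = 100% of Greywick, so Linh controls Greywick.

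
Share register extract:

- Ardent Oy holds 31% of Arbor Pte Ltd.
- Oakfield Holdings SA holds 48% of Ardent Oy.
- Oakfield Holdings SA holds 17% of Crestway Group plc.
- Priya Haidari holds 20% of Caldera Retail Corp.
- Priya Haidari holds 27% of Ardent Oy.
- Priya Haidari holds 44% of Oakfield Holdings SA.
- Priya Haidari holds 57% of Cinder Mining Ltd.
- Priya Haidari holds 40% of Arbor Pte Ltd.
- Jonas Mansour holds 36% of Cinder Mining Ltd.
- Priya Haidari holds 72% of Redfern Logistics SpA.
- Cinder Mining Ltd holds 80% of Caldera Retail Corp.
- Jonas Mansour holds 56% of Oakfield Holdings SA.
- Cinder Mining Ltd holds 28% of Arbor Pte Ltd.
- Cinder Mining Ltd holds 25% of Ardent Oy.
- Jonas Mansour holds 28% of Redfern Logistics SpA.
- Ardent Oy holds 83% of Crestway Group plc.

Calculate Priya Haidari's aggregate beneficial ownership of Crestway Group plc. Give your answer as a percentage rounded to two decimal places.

59.25%

Priya reaches Crestway along 4 paths.
Via Oakfield: 44% × 17% = 7.48%.
Via Cinder → Ardent: 57% × 25% × 83% = 11.8275%.
Via Ardent: 27% × 83% = 22.41%.
Via Oakfield → Ardent: 44% × 48% × 83% = 17.5296%.
Total: 7.48% + 11.8275% + 22.41% + 17.5296% = 59.2471%.
Rounded: 59.25%.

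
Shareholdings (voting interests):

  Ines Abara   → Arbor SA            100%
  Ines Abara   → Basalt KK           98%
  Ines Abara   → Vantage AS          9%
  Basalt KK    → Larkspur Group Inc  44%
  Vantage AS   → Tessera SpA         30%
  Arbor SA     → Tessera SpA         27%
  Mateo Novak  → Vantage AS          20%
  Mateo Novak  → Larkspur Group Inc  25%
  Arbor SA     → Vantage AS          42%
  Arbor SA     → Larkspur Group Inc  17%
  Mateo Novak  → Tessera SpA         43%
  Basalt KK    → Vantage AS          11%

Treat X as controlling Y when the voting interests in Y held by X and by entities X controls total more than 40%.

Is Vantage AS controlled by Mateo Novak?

Mateo holds 43% of Tessera, so Mateo controls Tessera.
In Vantage, Mateo's side holds only 20%, not > 40%.
So Mateo does not control Vantage.

No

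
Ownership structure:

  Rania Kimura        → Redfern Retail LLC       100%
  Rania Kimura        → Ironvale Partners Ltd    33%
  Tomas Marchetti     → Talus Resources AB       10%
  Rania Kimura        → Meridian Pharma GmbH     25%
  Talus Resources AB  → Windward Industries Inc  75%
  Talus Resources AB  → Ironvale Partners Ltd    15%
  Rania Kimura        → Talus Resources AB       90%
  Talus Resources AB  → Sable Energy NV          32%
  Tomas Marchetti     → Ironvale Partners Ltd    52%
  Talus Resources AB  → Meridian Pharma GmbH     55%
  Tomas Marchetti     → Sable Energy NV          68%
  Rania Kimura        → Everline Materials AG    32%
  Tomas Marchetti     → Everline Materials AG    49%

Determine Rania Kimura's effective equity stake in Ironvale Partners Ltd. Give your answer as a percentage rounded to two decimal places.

Rania reaches Ironvale along 2 paths.
Via Talus: 90% × 15% = 13.5%.
Direct stake: 33% = 33%.
Total: 13.5% + 33% = 46.5%.
Rounded: 46.50%.

46.50%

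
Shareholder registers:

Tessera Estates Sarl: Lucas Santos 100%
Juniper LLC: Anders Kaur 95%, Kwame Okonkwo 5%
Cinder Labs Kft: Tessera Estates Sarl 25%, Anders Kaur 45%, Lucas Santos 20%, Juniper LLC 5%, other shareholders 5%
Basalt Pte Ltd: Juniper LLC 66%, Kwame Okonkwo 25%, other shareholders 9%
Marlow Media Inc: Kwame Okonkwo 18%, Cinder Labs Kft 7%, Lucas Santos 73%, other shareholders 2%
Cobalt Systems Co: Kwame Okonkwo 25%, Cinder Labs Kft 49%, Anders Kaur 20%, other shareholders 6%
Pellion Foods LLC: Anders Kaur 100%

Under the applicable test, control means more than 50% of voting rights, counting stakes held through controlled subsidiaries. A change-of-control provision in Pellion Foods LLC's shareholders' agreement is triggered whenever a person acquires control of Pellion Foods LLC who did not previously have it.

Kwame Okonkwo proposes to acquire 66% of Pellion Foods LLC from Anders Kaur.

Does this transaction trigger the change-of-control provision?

The purchase adds only to Kwame's holdings (Anders's stake shrinks), so Kwame is the only person who could newly come to control Pellion.
Kwame's largest direct stake is 25% in Basalt, which does not meet the threshold, so Kwame controls no company.
Neither Kwame nor any entity Kwame controls holds any voting interest in Pellion.
So before the transaction, Kwame does not control Pellion.
After the purchase, Kwame holds 66% of Pellion directly, and Anders's stake falls to 34%.
Kwame holds 66% of Pellion, so Kwame controls Pellion.
Kwame did not control Pellion before and does after, so the clause is triggered.

Yes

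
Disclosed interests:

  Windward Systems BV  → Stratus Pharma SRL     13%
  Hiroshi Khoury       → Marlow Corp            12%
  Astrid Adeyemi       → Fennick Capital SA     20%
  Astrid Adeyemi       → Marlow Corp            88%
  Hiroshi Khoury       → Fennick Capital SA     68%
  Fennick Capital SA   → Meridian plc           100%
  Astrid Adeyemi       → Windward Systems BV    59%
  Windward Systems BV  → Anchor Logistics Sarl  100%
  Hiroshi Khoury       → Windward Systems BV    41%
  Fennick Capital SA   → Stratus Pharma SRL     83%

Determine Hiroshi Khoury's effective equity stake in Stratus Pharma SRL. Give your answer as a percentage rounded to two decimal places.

Hiroshi reaches Stratus along 2 paths.
Via Fennick: 68% × 83% = 56.44%.
Via Windward: 41% × 13% = 5.33%.
Total: 56.44% + 5.33% = 61.77%.

61.77%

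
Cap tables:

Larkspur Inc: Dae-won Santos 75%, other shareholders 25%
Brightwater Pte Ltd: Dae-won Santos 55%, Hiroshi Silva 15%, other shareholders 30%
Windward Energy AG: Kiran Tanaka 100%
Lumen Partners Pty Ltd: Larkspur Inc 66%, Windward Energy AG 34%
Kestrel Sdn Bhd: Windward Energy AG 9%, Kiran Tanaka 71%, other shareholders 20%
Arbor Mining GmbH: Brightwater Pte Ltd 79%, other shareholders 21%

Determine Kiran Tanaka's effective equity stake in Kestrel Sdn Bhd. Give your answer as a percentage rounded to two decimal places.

80.00%

Kiran reaches Kestrel along 2 paths.
Via Windward: 100% × 9% = 9%.
Direct stake: 71% = 71%.
Total: 9% + 71% = 80%.
Rounded: 80.00%.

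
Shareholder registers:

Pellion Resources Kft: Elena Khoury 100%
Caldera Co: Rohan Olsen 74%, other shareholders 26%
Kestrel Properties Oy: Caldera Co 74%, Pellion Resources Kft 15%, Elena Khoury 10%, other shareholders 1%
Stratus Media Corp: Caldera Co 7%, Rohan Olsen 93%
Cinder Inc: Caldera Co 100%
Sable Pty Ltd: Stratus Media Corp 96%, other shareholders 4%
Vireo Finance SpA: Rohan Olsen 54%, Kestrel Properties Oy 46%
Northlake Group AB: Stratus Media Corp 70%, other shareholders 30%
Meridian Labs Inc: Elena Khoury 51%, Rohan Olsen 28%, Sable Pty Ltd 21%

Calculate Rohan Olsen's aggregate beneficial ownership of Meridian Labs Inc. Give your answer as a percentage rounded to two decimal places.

47.79%

Rohan reaches Meridian along 3 paths.
Direct stake: 28% = 28%.
Via Caldera → Stratus → Sable: 74% × 7% × 96% × 21% = 1.044288%.
Via Stratus → Sable: 93% × 96% × 21% = 18.7488%.
Total: 28% + 1.044288% + 18.7488% = 47.793088%.
Rounded: 47.79%.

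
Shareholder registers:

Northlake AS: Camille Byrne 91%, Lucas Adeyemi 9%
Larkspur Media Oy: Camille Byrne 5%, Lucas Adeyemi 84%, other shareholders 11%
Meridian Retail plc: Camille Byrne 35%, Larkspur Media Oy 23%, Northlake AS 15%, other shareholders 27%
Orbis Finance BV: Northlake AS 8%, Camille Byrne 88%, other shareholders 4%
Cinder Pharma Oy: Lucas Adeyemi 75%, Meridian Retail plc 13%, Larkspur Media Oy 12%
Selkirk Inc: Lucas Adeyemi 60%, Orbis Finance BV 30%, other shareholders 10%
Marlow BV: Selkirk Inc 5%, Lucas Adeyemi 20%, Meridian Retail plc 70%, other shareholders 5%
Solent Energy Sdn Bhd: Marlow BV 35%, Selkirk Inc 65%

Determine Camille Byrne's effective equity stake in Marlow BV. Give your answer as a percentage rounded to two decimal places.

36.29%

Camille reaches Marlow along 5 paths.
Via Northlake → Orbis → Selkirk: 91% × 8% × 30% × 5% = 0.1092%.
Via Orbis → Selkirk: 88% × 30% × 5% = 1.32%.
Via Meridian: 35% × 70% = 24.5%.
Via Larkspur → Meridian: 5% × 23% × 70% = 0.805%.
Via Northlake → Meridian: 91% × 15% × 70% = 9.555%.
Total: 0.1092% + 1.32% + 24.5% + 0.805% + 9.555% = 36.2892%.
Rounded: 36.29%.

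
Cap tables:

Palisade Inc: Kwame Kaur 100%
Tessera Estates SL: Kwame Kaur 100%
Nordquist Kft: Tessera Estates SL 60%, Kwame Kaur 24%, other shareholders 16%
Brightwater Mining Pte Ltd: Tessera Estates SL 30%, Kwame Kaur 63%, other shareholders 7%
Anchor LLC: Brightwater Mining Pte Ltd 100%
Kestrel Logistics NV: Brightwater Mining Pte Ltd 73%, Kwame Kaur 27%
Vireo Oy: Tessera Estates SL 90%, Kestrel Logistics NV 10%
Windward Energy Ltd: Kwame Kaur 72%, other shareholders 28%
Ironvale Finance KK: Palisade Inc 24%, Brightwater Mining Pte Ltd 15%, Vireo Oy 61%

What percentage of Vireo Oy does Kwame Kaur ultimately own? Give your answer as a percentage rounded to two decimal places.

99.49%

Kwame reaches Vireo along 4 paths.
Via Tessera: 100% × 90% = 90%.
Via Tessera → Brightwater → Kestrel: 100% × 30% × 73% × 10% = 2.19%.
Via Brightwater → Kestrel: 63% × 73% × 10% = 4.599%.
Via Kestrel: 27% × 10% = 2.7%.
Total: 90% + 2.19% + 4.599% + 2.7% = 99.489%.
Rounded: 99.49%.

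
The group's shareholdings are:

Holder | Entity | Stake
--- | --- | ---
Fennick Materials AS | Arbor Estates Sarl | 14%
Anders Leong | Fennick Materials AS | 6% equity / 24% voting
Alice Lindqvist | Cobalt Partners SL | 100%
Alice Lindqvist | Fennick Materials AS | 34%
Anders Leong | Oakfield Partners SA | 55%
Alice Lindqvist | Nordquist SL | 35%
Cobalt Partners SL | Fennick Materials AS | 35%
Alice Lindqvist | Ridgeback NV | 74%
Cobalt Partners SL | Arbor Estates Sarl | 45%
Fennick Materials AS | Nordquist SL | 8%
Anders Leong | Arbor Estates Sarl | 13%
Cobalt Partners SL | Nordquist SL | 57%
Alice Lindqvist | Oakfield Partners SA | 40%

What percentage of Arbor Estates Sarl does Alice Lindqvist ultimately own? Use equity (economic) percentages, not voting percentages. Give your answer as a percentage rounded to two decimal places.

Alice reaches Arbor along 3 paths.
Via Fennick: 34% × 14% = 4.76%.
Via Cobalt → Fennick: 100% × 35% × 14% = 4.9%.
Via Cobalt: 100% × 45% = 45%.
Total: 4.76% + 4.9% + 45% = 54.66%.

54.66%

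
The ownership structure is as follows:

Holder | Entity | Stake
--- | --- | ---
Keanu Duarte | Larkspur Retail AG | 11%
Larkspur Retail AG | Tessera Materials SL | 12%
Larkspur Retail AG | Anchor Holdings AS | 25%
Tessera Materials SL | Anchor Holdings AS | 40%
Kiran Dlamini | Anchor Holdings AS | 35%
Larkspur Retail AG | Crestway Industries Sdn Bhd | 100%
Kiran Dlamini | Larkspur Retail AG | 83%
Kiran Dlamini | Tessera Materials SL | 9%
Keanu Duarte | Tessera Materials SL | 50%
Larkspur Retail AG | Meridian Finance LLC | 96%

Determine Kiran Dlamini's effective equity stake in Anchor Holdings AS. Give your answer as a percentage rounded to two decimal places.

Kiran reaches Anchor along 4 paths.
Via Larkspur → Tessera: 83% × 12% × 40% = 3.984%.
Via Tessera: 9% × 40% = 3.6%.
Direct stake: 35% = 35%.
Via Larkspur: 83% × 25% = 20.75%.
Total: 3.984% + 3.6% + 35% + 20.75% = 63.334%.
Rounded: 63.33%.

63.33%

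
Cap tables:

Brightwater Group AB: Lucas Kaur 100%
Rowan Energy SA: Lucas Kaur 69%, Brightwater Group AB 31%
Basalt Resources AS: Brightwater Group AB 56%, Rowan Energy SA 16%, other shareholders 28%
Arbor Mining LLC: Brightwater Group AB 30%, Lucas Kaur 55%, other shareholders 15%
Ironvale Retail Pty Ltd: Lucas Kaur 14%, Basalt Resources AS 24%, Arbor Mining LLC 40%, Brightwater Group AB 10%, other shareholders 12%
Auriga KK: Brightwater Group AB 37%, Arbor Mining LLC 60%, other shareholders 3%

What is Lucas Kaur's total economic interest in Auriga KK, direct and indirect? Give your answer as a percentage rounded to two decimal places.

88.00%

Lucas reaches Auriga along 3 paths.
Via Brightwater: 100% × 37% = 37%.
Via Brightwater → Arbor: 100% × 30% × 60% = 18%.
Via Arbor: 55% × 60% = 33%.
Total: 37% + 18% + 33% = 88%.
Rounded: 88.00%.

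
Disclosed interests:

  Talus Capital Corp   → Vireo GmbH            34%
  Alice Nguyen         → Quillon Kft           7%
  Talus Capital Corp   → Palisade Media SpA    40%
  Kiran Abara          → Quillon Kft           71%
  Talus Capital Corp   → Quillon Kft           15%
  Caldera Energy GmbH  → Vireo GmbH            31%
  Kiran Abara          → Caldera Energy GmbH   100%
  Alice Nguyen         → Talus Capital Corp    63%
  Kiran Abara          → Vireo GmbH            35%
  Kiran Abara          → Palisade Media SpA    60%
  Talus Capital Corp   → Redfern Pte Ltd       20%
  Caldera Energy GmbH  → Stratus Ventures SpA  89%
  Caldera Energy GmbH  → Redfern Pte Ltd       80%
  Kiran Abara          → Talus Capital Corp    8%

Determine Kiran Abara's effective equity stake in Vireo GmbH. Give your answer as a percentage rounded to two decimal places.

68.72%

Kiran reaches Vireo along 3 paths.
Via Caldera: 100% × 31% = 31%.
Via Talus: 8% × 34% = 2.72%.
Direct stake: 35% = 35%.
Total: 31% + 2.72% + 35% = 68.72%.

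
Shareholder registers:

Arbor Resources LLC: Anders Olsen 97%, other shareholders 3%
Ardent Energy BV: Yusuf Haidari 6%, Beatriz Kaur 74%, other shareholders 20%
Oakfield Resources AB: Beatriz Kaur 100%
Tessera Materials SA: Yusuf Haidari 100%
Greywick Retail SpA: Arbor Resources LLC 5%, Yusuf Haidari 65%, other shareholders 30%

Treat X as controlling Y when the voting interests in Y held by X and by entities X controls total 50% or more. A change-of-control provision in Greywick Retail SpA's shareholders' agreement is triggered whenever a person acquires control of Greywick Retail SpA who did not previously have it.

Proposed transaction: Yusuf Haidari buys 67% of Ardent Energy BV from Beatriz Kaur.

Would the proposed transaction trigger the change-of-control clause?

The purchase adds only to Yusuf's holdings (Beatriz's stake shrinks), so Yusuf is the only person who could newly come to control Greywick.
Yusuf holds 65% of Greywick, so Yusuf controls Greywick.
So Yusuf already controls Greywick before the transaction.
After the purchase, Yusuf's direct stake in Ardent rises to 6% + 67% = 73%, and Beatriz's stake falls to 7%.
Yusuf controlled Greywick already, so this is not a new person acquiring control; every other person's position is unchanged or reduced.
No new person acquires control, so the clause is not triggered.

No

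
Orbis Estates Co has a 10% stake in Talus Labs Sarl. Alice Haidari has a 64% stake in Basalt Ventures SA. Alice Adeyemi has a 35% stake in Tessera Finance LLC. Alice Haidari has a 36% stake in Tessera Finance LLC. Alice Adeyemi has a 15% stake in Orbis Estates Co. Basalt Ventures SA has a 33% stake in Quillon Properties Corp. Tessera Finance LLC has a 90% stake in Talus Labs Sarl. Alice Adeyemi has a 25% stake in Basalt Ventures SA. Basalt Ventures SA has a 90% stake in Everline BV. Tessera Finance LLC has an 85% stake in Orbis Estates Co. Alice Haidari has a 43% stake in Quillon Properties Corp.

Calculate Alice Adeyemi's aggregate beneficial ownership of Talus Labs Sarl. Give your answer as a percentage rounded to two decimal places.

35.98%

Alice Adeyemi reaches Talus along 3 paths.
Via Tessera: 35% × 90% = 31.5%.
Via Orbis: 15% × 10% = 1.5%.
Via Tessera → Orbis: 35% × 85% × 10% = 2.975%.
Total: 31.5% + 1.5% + 2.975% = 35.975%.
Rounded: 35.98%.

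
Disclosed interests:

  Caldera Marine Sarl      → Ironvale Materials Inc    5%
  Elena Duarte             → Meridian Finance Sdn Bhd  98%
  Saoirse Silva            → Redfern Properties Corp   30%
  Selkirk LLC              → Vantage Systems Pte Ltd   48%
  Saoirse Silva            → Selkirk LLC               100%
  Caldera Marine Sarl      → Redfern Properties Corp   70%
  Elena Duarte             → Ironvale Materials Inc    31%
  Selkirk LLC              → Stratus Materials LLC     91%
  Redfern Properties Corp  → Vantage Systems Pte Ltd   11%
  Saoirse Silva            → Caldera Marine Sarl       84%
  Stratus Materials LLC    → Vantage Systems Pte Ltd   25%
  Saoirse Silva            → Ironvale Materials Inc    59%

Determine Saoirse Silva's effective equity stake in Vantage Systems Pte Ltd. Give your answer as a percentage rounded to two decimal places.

80.52%

Saoirse reaches Vantage along 4 paths.
Via Selkirk: 100% × 48% = 48%.
Via Selkirk → Stratus: 100% × 91% × 25% = 22.75%.
Via Caldera → Redfern: 84% × 70% × 11% = 6.468%.
Via Redfern: 30% × 11% = 3.3%.
Total: 48% + 22.75% + 6.468% + 3.3% = 80.518%.
Rounded: 80.52%.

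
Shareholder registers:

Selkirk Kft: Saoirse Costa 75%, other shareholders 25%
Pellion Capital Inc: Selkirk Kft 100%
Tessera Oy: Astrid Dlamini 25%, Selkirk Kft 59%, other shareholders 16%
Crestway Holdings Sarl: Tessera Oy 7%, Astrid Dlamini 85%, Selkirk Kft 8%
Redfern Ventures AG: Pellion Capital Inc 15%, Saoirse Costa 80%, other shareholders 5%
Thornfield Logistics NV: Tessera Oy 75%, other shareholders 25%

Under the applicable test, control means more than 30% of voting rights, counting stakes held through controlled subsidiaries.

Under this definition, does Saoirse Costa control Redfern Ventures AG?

Saoirse holds 75% of Selkirk, so Saoirse controls Selkirk.
Selkirk holds 100% of Pellion, so Saoirse controls Pellion.
Pellion and Saoirse together hold 15% + 80% = 95% of Redfern, so Saoirse controls Redfern.

Yes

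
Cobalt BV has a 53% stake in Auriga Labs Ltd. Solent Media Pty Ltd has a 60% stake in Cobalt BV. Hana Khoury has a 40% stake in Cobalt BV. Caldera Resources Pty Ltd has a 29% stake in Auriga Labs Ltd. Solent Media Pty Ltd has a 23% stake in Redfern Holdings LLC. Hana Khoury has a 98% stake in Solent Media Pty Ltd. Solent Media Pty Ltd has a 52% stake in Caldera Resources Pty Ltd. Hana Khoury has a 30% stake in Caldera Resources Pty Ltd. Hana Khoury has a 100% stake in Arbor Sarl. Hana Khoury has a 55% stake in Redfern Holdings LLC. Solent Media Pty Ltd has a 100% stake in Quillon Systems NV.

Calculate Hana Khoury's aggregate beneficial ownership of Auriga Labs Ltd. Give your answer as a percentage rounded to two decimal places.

75.84%

Hana reaches Auriga along 4 paths.
Via Solent → Caldera: 98% × 52% × 29% = 14.7784%.
Via Caldera: 30% × 29% = 8.7%.
Via Solent → Cobalt: 98% × 60% × 53% = 31.164%.
Via Cobalt: 40% × 53% = 21.2%.
Total: 14.7784% + 8.7% + 31.164% + 21.2% = 75.8424%.
Rounded: 75.84%.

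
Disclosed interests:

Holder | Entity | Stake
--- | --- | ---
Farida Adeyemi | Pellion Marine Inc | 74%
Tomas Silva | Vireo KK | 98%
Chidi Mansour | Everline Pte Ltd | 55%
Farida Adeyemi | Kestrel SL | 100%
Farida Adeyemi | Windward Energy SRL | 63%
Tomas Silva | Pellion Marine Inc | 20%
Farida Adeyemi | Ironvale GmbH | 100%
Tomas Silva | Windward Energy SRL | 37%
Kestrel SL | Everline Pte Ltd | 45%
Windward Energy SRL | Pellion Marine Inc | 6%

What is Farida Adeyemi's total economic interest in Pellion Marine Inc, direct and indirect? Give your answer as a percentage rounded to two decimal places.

Farida reaches Pellion along 2 paths.
Via Windward: 63% × 6% = 3.78%.
Direct stake: 74% = 74%.
Total: 3.78% + 74% = 77.78%.

77.78%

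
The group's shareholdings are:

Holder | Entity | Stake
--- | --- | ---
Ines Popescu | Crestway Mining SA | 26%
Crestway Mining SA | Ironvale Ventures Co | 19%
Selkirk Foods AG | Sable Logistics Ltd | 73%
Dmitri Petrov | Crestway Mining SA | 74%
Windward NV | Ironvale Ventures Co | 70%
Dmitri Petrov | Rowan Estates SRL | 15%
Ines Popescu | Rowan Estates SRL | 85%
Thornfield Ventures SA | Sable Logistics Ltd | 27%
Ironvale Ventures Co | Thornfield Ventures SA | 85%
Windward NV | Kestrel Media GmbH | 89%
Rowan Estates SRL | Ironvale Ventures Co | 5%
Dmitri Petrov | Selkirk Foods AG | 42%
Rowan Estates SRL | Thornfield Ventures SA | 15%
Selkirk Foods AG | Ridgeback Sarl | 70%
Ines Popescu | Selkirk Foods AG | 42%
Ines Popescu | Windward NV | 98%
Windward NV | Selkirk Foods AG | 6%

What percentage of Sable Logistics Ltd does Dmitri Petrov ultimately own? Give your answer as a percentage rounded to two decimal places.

Dmitri reaches Sable along 4 paths.
Via Selkirk: 42% × 73% = 30.66%.
Via Rowan → Thornfield: 15% × 15% × 27% = 0.6075%.
Via Rowan → Ironvale → Thornfield: 15% × 5% × 85% × 27% = 0.172125%.
Via Crestway → Ironvale → Thornfield: 74% × 19% × 85% × 27% = 3.22677%.
Total: 30.66% + 0.6075% + 0.172125% + 3.22677% = 34.666395%.
Rounded: 34.67%.

34.67%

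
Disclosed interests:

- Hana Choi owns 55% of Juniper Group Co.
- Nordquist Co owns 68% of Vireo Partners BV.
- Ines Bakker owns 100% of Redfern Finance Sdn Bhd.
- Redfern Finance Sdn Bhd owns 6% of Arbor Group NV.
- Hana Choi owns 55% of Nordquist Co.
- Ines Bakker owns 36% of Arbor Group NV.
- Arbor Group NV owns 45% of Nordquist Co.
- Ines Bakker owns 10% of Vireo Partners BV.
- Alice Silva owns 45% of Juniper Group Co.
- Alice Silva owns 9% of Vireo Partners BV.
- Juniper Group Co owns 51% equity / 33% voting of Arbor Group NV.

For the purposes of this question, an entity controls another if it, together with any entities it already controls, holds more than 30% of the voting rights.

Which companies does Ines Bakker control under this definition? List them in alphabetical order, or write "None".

Ines holds 100% of Redfern, so Ines controls Redfern.
Ines and Redfern together hold 36% + 6% = 42% of Arbor, so Ines controls Arbor.
Arbor holds 45% of Nordquist, so Ines controls Nordquist.
Nordquist and Ines together hold 68% + 10% = 78% of Vireo, so Ines controls Vireo.
No other company's threshold is met.

Arbor Group NV, Nordquist Co, Redfern Finance Sdn Bhd, Vireo Partners BV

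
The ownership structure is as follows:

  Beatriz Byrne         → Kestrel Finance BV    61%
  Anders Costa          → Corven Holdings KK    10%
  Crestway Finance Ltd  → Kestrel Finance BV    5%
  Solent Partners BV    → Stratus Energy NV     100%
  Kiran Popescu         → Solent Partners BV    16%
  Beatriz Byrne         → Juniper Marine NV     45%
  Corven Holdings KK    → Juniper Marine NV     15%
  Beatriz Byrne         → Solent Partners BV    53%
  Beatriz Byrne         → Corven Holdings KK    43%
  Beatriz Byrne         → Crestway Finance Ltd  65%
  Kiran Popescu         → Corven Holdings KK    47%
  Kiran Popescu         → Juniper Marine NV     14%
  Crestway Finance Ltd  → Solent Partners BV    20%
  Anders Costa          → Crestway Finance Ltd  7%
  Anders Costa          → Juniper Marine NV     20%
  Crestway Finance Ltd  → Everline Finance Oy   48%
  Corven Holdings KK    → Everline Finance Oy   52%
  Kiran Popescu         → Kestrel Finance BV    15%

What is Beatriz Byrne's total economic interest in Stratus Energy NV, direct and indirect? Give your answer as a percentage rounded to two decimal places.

Beatriz reaches Stratus along 2 paths.
Via Crestway → Solent: 65% × 20% × 100% = 13%.
Via Solent: 53% × 100% = 53%.
Total: 13% + 53% = 66%.
Rounded: 66.00%.

66.00%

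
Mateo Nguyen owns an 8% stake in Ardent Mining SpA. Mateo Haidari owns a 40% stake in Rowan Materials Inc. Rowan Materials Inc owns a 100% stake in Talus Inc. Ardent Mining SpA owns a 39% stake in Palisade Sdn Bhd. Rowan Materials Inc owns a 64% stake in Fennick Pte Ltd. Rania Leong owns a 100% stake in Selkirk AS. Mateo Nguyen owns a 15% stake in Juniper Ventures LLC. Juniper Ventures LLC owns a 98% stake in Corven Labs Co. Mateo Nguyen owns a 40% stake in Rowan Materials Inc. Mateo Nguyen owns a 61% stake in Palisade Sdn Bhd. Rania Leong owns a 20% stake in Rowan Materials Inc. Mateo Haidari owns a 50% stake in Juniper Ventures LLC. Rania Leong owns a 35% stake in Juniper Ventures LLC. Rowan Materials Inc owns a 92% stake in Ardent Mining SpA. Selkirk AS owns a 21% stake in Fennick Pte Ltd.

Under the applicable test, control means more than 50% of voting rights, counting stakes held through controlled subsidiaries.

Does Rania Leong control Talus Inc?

No

Rania holds 100% of Selkirk, so Rania controls Selkirk.
Neither Rania nor any entity Rania controls holds any voting interest in Talus.
So Rania does not control Talus.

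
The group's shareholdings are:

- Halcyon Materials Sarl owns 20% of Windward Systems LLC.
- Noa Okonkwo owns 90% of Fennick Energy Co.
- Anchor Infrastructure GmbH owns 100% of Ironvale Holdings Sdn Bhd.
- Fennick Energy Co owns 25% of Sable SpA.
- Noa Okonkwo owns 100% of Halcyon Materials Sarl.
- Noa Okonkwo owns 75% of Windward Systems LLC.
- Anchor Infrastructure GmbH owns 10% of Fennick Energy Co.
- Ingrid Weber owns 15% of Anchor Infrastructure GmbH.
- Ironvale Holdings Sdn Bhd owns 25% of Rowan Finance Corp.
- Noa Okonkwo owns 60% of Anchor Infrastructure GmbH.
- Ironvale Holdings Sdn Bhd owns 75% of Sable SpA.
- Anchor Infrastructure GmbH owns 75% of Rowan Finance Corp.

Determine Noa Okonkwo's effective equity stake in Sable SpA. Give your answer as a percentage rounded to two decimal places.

Noa reaches Sable along 3 paths.
Via Anchor → Ironvale: 60% × 100% × 75% = 45%.
Via Fennick: 90% × 25% = 22.5%.
Via Anchor → Fennick: 60% × 10% × 25% = 1.5%.
Total: 45% + 22.5% + 1.5% = 69%.
Rounded: 69.00%.

69.00%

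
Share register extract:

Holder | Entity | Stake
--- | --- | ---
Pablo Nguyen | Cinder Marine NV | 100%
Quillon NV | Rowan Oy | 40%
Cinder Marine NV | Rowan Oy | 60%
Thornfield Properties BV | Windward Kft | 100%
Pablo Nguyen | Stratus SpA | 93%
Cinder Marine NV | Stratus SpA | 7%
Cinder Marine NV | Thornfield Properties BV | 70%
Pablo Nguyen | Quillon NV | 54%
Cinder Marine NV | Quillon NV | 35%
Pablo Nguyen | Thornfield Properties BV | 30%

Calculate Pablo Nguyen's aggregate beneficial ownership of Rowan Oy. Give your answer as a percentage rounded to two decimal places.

95.60%

Pablo reaches Rowan along 3 paths.
Via Quillon: 54% × 40% = 21.6%.
Via Cinder → Quillon: 100% × 35% × 40% = 14%.
Via Cinder: 100% × 60% = 60%.
Total: 21.6% + 14% + 60% = 95.6%.
Rounded: 95.60%.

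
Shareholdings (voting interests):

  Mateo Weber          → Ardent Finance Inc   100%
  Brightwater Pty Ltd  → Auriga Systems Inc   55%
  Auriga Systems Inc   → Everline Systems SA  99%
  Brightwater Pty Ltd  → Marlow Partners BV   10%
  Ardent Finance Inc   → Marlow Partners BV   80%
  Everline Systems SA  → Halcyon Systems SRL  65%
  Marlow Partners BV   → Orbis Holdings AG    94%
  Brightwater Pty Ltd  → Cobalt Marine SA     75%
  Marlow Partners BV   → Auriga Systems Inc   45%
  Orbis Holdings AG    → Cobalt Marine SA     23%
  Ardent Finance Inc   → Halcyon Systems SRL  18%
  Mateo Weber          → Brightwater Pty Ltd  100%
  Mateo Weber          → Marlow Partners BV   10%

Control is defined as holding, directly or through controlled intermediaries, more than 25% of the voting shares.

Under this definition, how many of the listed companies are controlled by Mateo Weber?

Mateo holds 100% of Brightwater, so Mateo controls Brightwater.
Mateo holds 100% of Ardent, so Mateo controls Ardent.
Brightwater and Mateo and Ardent together hold 10% + 10% + 80% = 100% of Marlow, so Mateo controls Marlow.
Marlow and Brightwater together hold 45% + 55% = 100% of Auriga, so Mateo controls Auriga.
Marlow holds 94% of Orbis, so Mateo controls Orbis.
Auriga holds 99% of Everline, so Mateo controls Everline.
Brightwater and Orbis together hold 75% + 23% = 98% of Cobalt, so Mateo controls Cobalt.
Everline and Ardent together hold 65% + 18% = 83% of Halcyon, so Mateo controls Halcyon.
Mateo controls 8 companies.

8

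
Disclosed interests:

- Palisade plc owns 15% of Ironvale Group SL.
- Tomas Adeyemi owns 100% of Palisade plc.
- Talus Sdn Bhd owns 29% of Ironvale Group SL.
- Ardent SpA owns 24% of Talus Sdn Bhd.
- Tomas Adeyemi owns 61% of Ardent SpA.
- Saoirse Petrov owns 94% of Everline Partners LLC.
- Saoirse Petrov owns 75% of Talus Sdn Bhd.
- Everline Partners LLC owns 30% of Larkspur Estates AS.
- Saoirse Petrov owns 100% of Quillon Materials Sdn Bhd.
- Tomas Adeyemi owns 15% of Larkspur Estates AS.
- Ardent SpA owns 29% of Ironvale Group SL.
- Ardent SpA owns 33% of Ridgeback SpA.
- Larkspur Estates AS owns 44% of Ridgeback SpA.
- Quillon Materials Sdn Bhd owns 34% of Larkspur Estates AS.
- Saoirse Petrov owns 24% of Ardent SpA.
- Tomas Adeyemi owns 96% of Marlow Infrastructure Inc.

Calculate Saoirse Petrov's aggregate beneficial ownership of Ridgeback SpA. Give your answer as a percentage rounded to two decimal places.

35.29%

Saoirse reaches Ridgeback along 3 paths.
Via Ardent: 24% × 33% = 7.92%.
Via Everline → Larkspur: 94% × 30% × 44% = 12.408%.
Via Quillon → Larkspur: 100% × 34% × 44% = 14.96%.
Total: 7.92% + 12.408% + 14.96% = 35.288%.
Rounded: 35.29%.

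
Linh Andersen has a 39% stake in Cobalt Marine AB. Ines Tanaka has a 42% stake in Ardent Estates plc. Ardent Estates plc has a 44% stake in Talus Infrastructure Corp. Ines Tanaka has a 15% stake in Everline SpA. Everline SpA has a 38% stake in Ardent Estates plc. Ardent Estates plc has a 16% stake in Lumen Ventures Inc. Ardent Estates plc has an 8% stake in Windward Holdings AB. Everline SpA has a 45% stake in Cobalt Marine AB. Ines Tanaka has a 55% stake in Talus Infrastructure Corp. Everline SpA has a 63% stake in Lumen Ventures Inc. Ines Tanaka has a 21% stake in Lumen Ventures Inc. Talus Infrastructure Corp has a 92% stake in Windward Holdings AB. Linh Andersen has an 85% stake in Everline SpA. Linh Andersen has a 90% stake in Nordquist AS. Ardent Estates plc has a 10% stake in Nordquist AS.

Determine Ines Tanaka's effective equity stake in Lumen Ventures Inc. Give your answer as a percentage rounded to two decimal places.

Ines reaches Lumen along 4 paths.
Via Everline: 15% × 63% = 9.45%.
Via Ardent: 42% × 16% = 6.72%.
Via Everline → Ardent: 15% × 38% × 16% = 0.912%.
Direct stake: 21% = 21%.
Total: 9.45% + 6.72% + 0.912% + 21% = 38.082%.
Rounded: 38.08%.

38.08%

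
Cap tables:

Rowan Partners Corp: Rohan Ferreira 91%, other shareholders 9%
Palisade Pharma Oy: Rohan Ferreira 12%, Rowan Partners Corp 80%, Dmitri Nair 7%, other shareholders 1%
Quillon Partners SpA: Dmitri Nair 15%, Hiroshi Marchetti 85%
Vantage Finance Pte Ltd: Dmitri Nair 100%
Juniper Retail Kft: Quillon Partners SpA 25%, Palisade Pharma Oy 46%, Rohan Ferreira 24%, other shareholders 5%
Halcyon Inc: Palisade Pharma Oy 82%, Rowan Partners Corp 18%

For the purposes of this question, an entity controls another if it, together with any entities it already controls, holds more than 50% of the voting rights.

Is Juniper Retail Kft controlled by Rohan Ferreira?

Rohan holds 91% of Rowan, so Rohan controls Rowan.
Rohan and Rowan together hold 12% + 80% = 92% of Palisade, so Rohan controls Palisade.
Palisade and Rohan together hold 46% + 24% = 70% of Juniper, so Rohan controls Juniper.

Yes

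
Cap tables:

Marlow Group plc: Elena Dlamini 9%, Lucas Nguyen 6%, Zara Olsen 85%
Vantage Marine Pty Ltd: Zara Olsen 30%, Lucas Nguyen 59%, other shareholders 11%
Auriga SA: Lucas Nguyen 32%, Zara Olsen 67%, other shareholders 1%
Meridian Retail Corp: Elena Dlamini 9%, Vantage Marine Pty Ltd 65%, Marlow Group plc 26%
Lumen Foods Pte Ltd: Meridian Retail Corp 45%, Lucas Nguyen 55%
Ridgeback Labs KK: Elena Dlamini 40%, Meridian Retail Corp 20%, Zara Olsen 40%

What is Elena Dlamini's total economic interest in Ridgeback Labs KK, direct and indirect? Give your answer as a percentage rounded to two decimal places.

Elena reaches Ridgeback along 3 paths.
Direct stake: 40% = 40%.
Via Meridian: 9% × 20% = 1.8%.
Via Marlow → Meridian: 9% × 26% × 20% = 0.468%.
Total: 40% + 1.8% + 0.468% = 42.268%.
Rounded: 42.27%.

42.27%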